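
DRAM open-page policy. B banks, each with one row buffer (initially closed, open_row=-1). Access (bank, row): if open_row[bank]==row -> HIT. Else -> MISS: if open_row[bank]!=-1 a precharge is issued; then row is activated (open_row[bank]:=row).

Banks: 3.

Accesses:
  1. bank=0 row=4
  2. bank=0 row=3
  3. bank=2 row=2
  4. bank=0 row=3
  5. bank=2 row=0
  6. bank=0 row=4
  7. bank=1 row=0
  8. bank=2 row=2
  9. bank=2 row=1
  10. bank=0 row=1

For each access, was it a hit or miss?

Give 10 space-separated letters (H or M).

Answer: M M M H M M M M M M

Derivation:
Acc 1: bank0 row4 -> MISS (open row4); precharges=0
Acc 2: bank0 row3 -> MISS (open row3); precharges=1
Acc 3: bank2 row2 -> MISS (open row2); precharges=1
Acc 4: bank0 row3 -> HIT
Acc 5: bank2 row0 -> MISS (open row0); precharges=2
Acc 6: bank0 row4 -> MISS (open row4); precharges=3
Acc 7: bank1 row0 -> MISS (open row0); precharges=3
Acc 8: bank2 row2 -> MISS (open row2); precharges=4
Acc 9: bank2 row1 -> MISS (open row1); precharges=5
Acc 10: bank0 row1 -> MISS (open row1); precharges=6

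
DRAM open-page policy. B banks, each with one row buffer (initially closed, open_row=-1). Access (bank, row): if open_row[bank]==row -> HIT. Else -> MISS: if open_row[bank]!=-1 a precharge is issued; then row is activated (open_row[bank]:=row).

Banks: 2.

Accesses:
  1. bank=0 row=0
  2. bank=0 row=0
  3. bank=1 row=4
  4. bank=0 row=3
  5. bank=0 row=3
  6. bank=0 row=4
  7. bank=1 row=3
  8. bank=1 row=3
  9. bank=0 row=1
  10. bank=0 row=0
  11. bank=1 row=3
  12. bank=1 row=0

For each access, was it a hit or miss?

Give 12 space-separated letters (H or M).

Acc 1: bank0 row0 -> MISS (open row0); precharges=0
Acc 2: bank0 row0 -> HIT
Acc 3: bank1 row4 -> MISS (open row4); precharges=0
Acc 4: bank0 row3 -> MISS (open row3); precharges=1
Acc 5: bank0 row3 -> HIT
Acc 6: bank0 row4 -> MISS (open row4); precharges=2
Acc 7: bank1 row3 -> MISS (open row3); precharges=3
Acc 8: bank1 row3 -> HIT
Acc 9: bank0 row1 -> MISS (open row1); precharges=4
Acc 10: bank0 row0 -> MISS (open row0); precharges=5
Acc 11: bank1 row3 -> HIT
Acc 12: bank1 row0 -> MISS (open row0); precharges=6

Answer: M H M M H M M H M M H M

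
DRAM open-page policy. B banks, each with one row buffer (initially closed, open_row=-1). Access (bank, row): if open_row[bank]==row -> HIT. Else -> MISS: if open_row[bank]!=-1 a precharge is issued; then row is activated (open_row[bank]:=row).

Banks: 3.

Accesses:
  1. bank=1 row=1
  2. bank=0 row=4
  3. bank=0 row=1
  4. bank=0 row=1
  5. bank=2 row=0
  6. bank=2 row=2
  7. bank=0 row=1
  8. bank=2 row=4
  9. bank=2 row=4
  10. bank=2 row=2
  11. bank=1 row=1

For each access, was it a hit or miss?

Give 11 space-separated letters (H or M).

Acc 1: bank1 row1 -> MISS (open row1); precharges=0
Acc 2: bank0 row4 -> MISS (open row4); precharges=0
Acc 3: bank0 row1 -> MISS (open row1); precharges=1
Acc 4: bank0 row1 -> HIT
Acc 5: bank2 row0 -> MISS (open row0); precharges=1
Acc 6: bank2 row2 -> MISS (open row2); precharges=2
Acc 7: bank0 row1 -> HIT
Acc 8: bank2 row4 -> MISS (open row4); precharges=3
Acc 9: bank2 row4 -> HIT
Acc 10: bank2 row2 -> MISS (open row2); precharges=4
Acc 11: bank1 row1 -> HIT

Answer: M M M H M M H M H M H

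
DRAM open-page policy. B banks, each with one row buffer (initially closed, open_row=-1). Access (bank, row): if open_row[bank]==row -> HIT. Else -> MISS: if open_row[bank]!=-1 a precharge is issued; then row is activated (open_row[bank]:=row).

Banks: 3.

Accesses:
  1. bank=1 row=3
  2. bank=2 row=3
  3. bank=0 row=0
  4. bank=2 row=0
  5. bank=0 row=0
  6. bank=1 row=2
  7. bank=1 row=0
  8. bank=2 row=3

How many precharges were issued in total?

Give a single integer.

Answer: 4

Derivation:
Acc 1: bank1 row3 -> MISS (open row3); precharges=0
Acc 2: bank2 row3 -> MISS (open row3); precharges=0
Acc 3: bank0 row0 -> MISS (open row0); precharges=0
Acc 4: bank2 row0 -> MISS (open row0); precharges=1
Acc 5: bank0 row0 -> HIT
Acc 6: bank1 row2 -> MISS (open row2); precharges=2
Acc 7: bank1 row0 -> MISS (open row0); precharges=3
Acc 8: bank2 row3 -> MISS (open row3); precharges=4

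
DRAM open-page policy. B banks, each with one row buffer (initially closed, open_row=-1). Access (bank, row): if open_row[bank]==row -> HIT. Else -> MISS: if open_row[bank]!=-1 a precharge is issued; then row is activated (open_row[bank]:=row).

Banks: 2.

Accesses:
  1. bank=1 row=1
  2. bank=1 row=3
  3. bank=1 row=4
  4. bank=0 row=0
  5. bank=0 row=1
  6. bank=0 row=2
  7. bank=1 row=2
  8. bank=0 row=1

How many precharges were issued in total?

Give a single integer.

Answer: 6

Derivation:
Acc 1: bank1 row1 -> MISS (open row1); precharges=0
Acc 2: bank1 row3 -> MISS (open row3); precharges=1
Acc 3: bank1 row4 -> MISS (open row4); precharges=2
Acc 4: bank0 row0 -> MISS (open row0); precharges=2
Acc 5: bank0 row1 -> MISS (open row1); precharges=3
Acc 6: bank0 row2 -> MISS (open row2); precharges=4
Acc 7: bank1 row2 -> MISS (open row2); precharges=5
Acc 8: bank0 row1 -> MISS (open row1); precharges=6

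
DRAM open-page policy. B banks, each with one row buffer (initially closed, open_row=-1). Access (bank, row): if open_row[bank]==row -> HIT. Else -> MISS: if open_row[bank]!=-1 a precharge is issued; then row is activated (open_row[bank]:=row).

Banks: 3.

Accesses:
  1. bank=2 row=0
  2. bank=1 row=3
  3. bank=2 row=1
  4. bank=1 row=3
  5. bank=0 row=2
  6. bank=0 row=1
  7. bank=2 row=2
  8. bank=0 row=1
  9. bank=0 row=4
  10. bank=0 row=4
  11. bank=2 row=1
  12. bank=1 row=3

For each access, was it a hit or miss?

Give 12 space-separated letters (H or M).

Answer: M M M H M M M H M H M H

Derivation:
Acc 1: bank2 row0 -> MISS (open row0); precharges=0
Acc 2: bank1 row3 -> MISS (open row3); precharges=0
Acc 3: bank2 row1 -> MISS (open row1); precharges=1
Acc 4: bank1 row3 -> HIT
Acc 5: bank0 row2 -> MISS (open row2); precharges=1
Acc 6: bank0 row1 -> MISS (open row1); precharges=2
Acc 7: bank2 row2 -> MISS (open row2); precharges=3
Acc 8: bank0 row1 -> HIT
Acc 9: bank0 row4 -> MISS (open row4); precharges=4
Acc 10: bank0 row4 -> HIT
Acc 11: bank2 row1 -> MISS (open row1); precharges=5
Acc 12: bank1 row3 -> HIT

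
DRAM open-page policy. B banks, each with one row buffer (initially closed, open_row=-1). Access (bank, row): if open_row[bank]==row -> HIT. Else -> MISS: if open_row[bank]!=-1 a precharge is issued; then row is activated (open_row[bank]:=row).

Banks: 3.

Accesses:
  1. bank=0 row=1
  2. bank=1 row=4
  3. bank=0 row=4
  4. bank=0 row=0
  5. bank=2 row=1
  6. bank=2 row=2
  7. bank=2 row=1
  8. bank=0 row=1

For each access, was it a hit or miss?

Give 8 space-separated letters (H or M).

Acc 1: bank0 row1 -> MISS (open row1); precharges=0
Acc 2: bank1 row4 -> MISS (open row4); precharges=0
Acc 3: bank0 row4 -> MISS (open row4); precharges=1
Acc 4: bank0 row0 -> MISS (open row0); precharges=2
Acc 5: bank2 row1 -> MISS (open row1); precharges=2
Acc 6: bank2 row2 -> MISS (open row2); precharges=3
Acc 7: bank2 row1 -> MISS (open row1); precharges=4
Acc 8: bank0 row1 -> MISS (open row1); precharges=5

Answer: M M M M M M M M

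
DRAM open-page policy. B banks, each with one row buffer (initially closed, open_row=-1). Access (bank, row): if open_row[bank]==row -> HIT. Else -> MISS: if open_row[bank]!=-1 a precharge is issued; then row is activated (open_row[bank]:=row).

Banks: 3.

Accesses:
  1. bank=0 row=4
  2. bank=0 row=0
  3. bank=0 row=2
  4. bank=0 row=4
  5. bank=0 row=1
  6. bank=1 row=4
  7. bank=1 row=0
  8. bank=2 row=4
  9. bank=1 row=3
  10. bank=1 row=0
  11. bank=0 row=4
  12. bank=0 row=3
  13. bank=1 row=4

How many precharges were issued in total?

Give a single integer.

Acc 1: bank0 row4 -> MISS (open row4); precharges=0
Acc 2: bank0 row0 -> MISS (open row0); precharges=1
Acc 3: bank0 row2 -> MISS (open row2); precharges=2
Acc 4: bank0 row4 -> MISS (open row4); precharges=3
Acc 5: bank0 row1 -> MISS (open row1); precharges=4
Acc 6: bank1 row4 -> MISS (open row4); precharges=4
Acc 7: bank1 row0 -> MISS (open row0); precharges=5
Acc 8: bank2 row4 -> MISS (open row4); precharges=5
Acc 9: bank1 row3 -> MISS (open row3); precharges=6
Acc 10: bank1 row0 -> MISS (open row0); precharges=7
Acc 11: bank0 row4 -> MISS (open row4); precharges=8
Acc 12: bank0 row3 -> MISS (open row3); precharges=9
Acc 13: bank1 row4 -> MISS (open row4); precharges=10

Answer: 10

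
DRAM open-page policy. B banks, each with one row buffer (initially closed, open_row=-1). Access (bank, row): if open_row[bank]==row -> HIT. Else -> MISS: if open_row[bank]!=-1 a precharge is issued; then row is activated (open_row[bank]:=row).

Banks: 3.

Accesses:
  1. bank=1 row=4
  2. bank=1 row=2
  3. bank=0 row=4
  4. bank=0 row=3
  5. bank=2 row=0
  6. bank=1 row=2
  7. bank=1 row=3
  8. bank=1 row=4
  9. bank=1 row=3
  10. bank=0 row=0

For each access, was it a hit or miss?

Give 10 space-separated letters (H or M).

Acc 1: bank1 row4 -> MISS (open row4); precharges=0
Acc 2: bank1 row2 -> MISS (open row2); precharges=1
Acc 3: bank0 row4 -> MISS (open row4); precharges=1
Acc 4: bank0 row3 -> MISS (open row3); precharges=2
Acc 5: bank2 row0 -> MISS (open row0); precharges=2
Acc 6: bank1 row2 -> HIT
Acc 7: bank1 row3 -> MISS (open row3); precharges=3
Acc 8: bank1 row4 -> MISS (open row4); precharges=4
Acc 9: bank1 row3 -> MISS (open row3); precharges=5
Acc 10: bank0 row0 -> MISS (open row0); precharges=6

Answer: M M M M M H M M M M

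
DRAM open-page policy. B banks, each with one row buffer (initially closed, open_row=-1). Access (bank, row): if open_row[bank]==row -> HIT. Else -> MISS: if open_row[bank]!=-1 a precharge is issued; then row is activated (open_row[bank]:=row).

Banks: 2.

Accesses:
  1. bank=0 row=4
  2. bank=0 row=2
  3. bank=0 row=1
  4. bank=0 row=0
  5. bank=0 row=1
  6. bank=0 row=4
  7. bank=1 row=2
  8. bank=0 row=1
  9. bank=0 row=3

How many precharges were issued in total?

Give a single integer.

Acc 1: bank0 row4 -> MISS (open row4); precharges=0
Acc 2: bank0 row2 -> MISS (open row2); precharges=1
Acc 3: bank0 row1 -> MISS (open row1); precharges=2
Acc 4: bank0 row0 -> MISS (open row0); precharges=3
Acc 5: bank0 row1 -> MISS (open row1); precharges=4
Acc 6: bank0 row4 -> MISS (open row4); precharges=5
Acc 7: bank1 row2 -> MISS (open row2); precharges=5
Acc 8: bank0 row1 -> MISS (open row1); precharges=6
Acc 9: bank0 row3 -> MISS (open row3); precharges=7

Answer: 7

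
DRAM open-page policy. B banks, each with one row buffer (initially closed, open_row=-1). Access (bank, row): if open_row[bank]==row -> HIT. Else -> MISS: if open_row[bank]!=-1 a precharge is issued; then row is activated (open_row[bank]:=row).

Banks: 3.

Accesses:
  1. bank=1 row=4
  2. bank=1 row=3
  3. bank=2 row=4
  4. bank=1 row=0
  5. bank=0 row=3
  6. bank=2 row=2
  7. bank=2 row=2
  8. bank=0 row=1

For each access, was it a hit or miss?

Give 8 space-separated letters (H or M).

Answer: M M M M M M H M

Derivation:
Acc 1: bank1 row4 -> MISS (open row4); precharges=0
Acc 2: bank1 row3 -> MISS (open row3); precharges=1
Acc 3: bank2 row4 -> MISS (open row4); precharges=1
Acc 4: bank1 row0 -> MISS (open row0); precharges=2
Acc 5: bank0 row3 -> MISS (open row3); precharges=2
Acc 6: bank2 row2 -> MISS (open row2); precharges=3
Acc 7: bank2 row2 -> HIT
Acc 8: bank0 row1 -> MISS (open row1); precharges=4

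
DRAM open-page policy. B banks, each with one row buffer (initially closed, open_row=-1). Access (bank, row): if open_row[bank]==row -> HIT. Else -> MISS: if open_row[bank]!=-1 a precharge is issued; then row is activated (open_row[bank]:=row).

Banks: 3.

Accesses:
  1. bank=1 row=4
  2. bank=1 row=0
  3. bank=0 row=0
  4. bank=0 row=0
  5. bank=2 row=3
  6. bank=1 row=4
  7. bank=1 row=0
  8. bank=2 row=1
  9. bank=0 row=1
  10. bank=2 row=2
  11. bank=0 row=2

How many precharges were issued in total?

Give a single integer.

Answer: 7

Derivation:
Acc 1: bank1 row4 -> MISS (open row4); precharges=0
Acc 2: bank1 row0 -> MISS (open row0); precharges=1
Acc 3: bank0 row0 -> MISS (open row0); precharges=1
Acc 4: bank0 row0 -> HIT
Acc 5: bank2 row3 -> MISS (open row3); precharges=1
Acc 6: bank1 row4 -> MISS (open row4); precharges=2
Acc 7: bank1 row0 -> MISS (open row0); precharges=3
Acc 8: bank2 row1 -> MISS (open row1); precharges=4
Acc 9: bank0 row1 -> MISS (open row1); precharges=5
Acc 10: bank2 row2 -> MISS (open row2); precharges=6
Acc 11: bank0 row2 -> MISS (open row2); precharges=7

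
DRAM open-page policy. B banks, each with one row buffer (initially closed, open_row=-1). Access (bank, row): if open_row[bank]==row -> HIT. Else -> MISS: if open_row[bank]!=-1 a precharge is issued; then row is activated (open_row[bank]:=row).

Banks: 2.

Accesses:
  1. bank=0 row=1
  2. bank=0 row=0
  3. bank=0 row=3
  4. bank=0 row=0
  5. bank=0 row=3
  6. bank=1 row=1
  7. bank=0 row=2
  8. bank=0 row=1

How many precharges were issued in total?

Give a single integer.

Acc 1: bank0 row1 -> MISS (open row1); precharges=0
Acc 2: bank0 row0 -> MISS (open row0); precharges=1
Acc 3: bank0 row3 -> MISS (open row3); precharges=2
Acc 4: bank0 row0 -> MISS (open row0); precharges=3
Acc 5: bank0 row3 -> MISS (open row3); precharges=4
Acc 6: bank1 row1 -> MISS (open row1); precharges=4
Acc 7: bank0 row2 -> MISS (open row2); precharges=5
Acc 8: bank0 row1 -> MISS (open row1); precharges=6

Answer: 6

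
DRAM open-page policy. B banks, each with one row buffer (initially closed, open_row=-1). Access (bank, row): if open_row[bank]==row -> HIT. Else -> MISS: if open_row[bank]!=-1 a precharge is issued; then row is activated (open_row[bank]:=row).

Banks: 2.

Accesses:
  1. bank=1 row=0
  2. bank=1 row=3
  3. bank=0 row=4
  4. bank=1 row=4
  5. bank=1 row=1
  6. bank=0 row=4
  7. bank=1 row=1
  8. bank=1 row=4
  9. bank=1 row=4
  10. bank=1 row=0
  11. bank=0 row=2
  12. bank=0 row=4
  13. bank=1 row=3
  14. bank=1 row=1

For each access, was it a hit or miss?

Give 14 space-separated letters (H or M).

Answer: M M M M M H H M H M M M M M

Derivation:
Acc 1: bank1 row0 -> MISS (open row0); precharges=0
Acc 2: bank1 row3 -> MISS (open row3); precharges=1
Acc 3: bank0 row4 -> MISS (open row4); precharges=1
Acc 4: bank1 row4 -> MISS (open row4); precharges=2
Acc 5: bank1 row1 -> MISS (open row1); precharges=3
Acc 6: bank0 row4 -> HIT
Acc 7: bank1 row1 -> HIT
Acc 8: bank1 row4 -> MISS (open row4); precharges=4
Acc 9: bank1 row4 -> HIT
Acc 10: bank1 row0 -> MISS (open row0); precharges=5
Acc 11: bank0 row2 -> MISS (open row2); precharges=6
Acc 12: bank0 row4 -> MISS (open row4); precharges=7
Acc 13: bank1 row3 -> MISS (open row3); precharges=8
Acc 14: bank1 row1 -> MISS (open row1); precharges=9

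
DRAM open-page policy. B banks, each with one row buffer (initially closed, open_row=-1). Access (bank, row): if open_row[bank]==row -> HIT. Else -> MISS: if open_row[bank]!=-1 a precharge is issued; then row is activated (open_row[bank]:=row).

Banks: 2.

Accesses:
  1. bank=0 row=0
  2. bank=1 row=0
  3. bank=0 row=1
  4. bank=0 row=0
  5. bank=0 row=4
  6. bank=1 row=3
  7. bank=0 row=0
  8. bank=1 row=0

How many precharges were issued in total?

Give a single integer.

Acc 1: bank0 row0 -> MISS (open row0); precharges=0
Acc 2: bank1 row0 -> MISS (open row0); precharges=0
Acc 3: bank0 row1 -> MISS (open row1); precharges=1
Acc 4: bank0 row0 -> MISS (open row0); precharges=2
Acc 5: bank0 row4 -> MISS (open row4); precharges=3
Acc 6: bank1 row3 -> MISS (open row3); precharges=4
Acc 7: bank0 row0 -> MISS (open row0); precharges=5
Acc 8: bank1 row0 -> MISS (open row0); precharges=6

Answer: 6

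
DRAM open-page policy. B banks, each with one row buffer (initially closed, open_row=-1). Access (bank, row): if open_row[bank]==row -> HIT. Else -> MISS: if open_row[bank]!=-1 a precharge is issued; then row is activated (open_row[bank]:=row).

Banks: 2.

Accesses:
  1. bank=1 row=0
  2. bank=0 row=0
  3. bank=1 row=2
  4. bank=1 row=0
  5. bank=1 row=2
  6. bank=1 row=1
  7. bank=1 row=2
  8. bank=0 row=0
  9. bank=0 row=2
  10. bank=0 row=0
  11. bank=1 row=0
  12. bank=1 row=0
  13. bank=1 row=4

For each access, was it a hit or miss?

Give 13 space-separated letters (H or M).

Answer: M M M M M M M H M M M H M

Derivation:
Acc 1: bank1 row0 -> MISS (open row0); precharges=0
Acc 2: bank0 row0 -> MISS (open row0); precharges=0
Acc 3: bank1 row2 -> MISS (open row2); precharges=1
Acc 4: bank1 row0 -> MISS (open row0); precharges=2
Acc 5: bank1 row2 -> MISS (open row2); precharges=3
Acc 6: bank1 row1 -> MISS (open row1); precharges=4
Acc 7: bank1 row2 -> MISS (open row2); precharges=5
Acc 8: bank0 row0 -> HIT
Acc 9: bank0 row2 -> MISS (open row2); precharges=6
Acc 10: bank0 row0 -> MISS (open row0); precharges=7
Acc 11: bank1 row0 -> MISS (open row0); precharges=8
Acc 12: bank1 row0 -> HIT
Acc 13: bank1 row4 -> MISS (open row4); precharges=9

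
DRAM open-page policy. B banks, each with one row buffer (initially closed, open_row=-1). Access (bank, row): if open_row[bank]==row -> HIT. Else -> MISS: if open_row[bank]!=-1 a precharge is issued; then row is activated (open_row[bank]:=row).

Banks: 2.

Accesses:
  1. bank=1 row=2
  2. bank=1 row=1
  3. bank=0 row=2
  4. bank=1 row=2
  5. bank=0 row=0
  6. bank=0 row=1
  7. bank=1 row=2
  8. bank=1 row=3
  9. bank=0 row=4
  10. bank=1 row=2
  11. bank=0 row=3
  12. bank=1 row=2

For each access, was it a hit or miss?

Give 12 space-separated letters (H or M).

Acc 1: bank1 row2 -> MISS (open row2); precharges=0
Acc 2: bank1 row1 -> MISS (open row1); precharges=1
Acc 3: bank0 row2 -> MISS (open row2); precharges=1
Acc 4: bank1 row2 -> MISS (open row2); precharges=2
Acc 5: bank0 row0 -> MISS (open row0); precharges=3
Acc 6: bank0 row1 -> MISS (open row1); precharges=4
Acc 7: bank1 row2 -> HIT
Acc 8: bank1 row3 -> MISS (open row3); precharges=5
Acc 9: bank0 row4 -> MISS (open row4); precharges=6
Acc 10: bank1 row2 -> MISS (open row2); precharges=7
Acc 11: bank0 row3 -> MISS (open row3); precharges=8
Acc 12: bank1 row2 -> HIT

Answer: M M M M M M H M M M M H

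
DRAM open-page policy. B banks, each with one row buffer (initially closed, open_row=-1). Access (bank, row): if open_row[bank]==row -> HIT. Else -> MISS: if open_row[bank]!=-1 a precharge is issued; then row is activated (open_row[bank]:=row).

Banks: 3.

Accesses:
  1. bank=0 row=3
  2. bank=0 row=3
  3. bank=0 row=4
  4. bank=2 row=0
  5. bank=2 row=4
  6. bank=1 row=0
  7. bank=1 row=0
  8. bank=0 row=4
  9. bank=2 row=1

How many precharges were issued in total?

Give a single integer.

Acc 1: bank0 row3 -> MISS (open row3); precharges=0
Acc 2: bank0 row3 -> HIT
Acc 3: bank0 row4 -> MISS (open row4); precharges=1
Acc 4: bank2 row0 -> MISS (open row0); precharges=1
Acc 5: bank2 row4 -> MISS (open row4); precharges=2
Acc 6: bank1 row0 -> MISS (open row0); precharges=2
Acc 7: bank1 row0 -> HIT
Acc 8: bank0 row4 -> HIT
Acc 9: bank2 row1 -> MISS (open row1); precharges=3

Answer: 3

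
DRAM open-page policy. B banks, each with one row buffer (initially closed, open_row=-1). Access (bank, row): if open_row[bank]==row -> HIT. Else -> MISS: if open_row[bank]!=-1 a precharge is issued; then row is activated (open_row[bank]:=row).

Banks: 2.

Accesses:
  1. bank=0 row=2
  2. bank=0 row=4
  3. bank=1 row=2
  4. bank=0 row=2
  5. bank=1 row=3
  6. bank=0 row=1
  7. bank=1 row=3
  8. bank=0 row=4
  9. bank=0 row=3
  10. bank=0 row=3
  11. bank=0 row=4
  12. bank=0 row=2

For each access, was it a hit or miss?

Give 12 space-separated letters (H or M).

Answer: M M M M M M H M M H M M

Derivation:
Acc 1: bank0 row2 -> MISS (open row2); precharges=0
Acc 2: bank0 row4 -> MISS (open row4); precharges=1
Acc 3: bank1 row2 -> MISS (open row2); precharges=1
Acc 4: bank0 row2 -> MISS (open row2); precharges=2
Acc 5: bank1 row3 -> MISS (open row3); precharges=3
Acc 6: bank0 row1 -> MISS (open row1); precharges=4
Acc 7: bank1 row3 -> HIT
Acc 8: bank0 row4 -> MISS (open row4); precharges=5
Acc 9: bank0 row3 -> MISS (open row3); precharges=6
Acc 10: bank0 row3 -> HIT
Acc 11: bank0 row4 -> MISS (open row4); precharges=7
Acc 12: bank0 row2 -> MISS (open row2); precharges=8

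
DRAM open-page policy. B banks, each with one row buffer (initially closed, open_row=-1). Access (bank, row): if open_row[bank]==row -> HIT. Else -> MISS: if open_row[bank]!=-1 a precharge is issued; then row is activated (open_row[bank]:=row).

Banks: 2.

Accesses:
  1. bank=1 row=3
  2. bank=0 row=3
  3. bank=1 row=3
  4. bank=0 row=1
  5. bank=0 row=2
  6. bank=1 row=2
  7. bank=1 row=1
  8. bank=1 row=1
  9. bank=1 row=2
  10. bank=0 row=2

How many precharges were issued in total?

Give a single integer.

Acc 1: bank1 row3 -> MISS (open row3); precharges=0
Acc 2: bank0 row3 -> MISS (open row3); precharges=0
Acc 3: bank1 row3 -> HIT
Acc 4: bank0 row1 -> MISS (open row1); precharges=1
Acc 5: bank0 row2 -> MISS (open row2); precharges=2
Acc 6: bank1 row2 -> MISS (open row2); precharges=3
Acc 7: bank1 row1 -> MISS (open row1); precharges=4
Acc 8: bank1 row1 -> HIT
Acc 9: bank1 row2 -> MISS (open row2); precharges=5
Acc 10: bank0 row2 -> HIT

Answer: 5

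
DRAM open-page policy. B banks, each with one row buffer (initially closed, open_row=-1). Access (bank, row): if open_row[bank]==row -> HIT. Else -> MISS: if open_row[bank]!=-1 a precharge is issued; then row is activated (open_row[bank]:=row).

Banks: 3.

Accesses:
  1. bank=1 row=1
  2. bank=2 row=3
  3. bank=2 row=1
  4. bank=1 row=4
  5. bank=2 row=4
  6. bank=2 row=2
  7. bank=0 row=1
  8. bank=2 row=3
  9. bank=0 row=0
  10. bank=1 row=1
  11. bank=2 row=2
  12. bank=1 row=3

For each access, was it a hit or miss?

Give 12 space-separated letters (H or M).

Answer: M M M M M M M M M M M M

Derivation:
Acc 1: bank1 row1 -> MISS (open row1); precharges=0
Acc 2: bank2 row3 -> MISS (open row3); precharges=0
Acc 3: bank2 row1 -> MISS (open row1); precharges=1
Acc 4: bank1 row4 -> MISS (open row4); precharges=2
Acc 5: bank2 row4 -> MISS (open row4); precharges=3
Acc 6: bank2 row2 -> MISS (open row2); precharges=4
Acc 7: bank0 row1 -> MISS (open row1); precharges=4
Acc 8: bank2 row3 -> MISS (open row3); precharges=5
Acc 9: bank0 row0 -> MISS (open row0); precharges=6
Acc 10: bank1 row1 -> MISS (open row1); precharges=7
Acc 11: bank2 row2 -> MISS (open row2); precharges=8
Acc 12: bank1 row3 -> MISS (open row3); precharges=9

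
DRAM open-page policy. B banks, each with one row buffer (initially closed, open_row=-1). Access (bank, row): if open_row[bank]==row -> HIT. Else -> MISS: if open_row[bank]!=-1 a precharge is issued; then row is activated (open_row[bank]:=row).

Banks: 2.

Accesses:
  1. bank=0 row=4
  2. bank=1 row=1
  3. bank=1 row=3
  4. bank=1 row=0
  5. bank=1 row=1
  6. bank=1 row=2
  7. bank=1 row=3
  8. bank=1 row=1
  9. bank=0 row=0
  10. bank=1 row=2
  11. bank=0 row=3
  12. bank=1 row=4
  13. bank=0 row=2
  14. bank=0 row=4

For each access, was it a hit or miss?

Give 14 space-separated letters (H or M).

Acc 1: bank0 row4 -> MISS (open row4); precharges=0
Acc 2: bank1 row1 -> MISS (open row1); precharges=0
Acc 3: bank1 row3 -> MISS (open row3); precharges=1
Acc 4: bank1 row0 -> MISS (open row0); precharges=2
Acc 5: bank1 row1 -> MISS (open row1); precharges=3
Acc 6: bank1 row2 -> MISS (open row2); precharges=4
Acc 7: bank1 row3 -> MISS (open row3); precharges=5
Acc 8: bank1 row1 -> MISS (open row1); precharges=6
Acc 9: bank0 row0 -> MISS (open row0); precharges=7
Acc 10: bank1 row2 -> MISS (open row2); precharges=8
Acc 11: bank0 row3 -> MISS (open row3); precharges=9
Acc 12: bank1 row4 -> MISS (open row4); precharges=10
Acc 13: bank0 row2 -> MISS (open row2); precharges=11
Acc 14: bank0 row4 -> MISS (open row4); precharges=12

Answer: M M M M M M M M M M M M M M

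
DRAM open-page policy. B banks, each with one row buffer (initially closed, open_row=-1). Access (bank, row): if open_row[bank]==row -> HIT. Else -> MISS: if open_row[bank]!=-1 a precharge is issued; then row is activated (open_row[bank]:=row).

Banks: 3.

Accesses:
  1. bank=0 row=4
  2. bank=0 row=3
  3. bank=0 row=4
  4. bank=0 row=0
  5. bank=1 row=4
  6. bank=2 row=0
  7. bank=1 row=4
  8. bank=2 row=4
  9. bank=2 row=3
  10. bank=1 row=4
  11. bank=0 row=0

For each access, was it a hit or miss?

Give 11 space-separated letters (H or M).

Answer: M M M M M M H M M H H

Derivation:
Acc 1: bank0 row4 -> MISS (open row4); precharges=0
Acc 2: bank0 row3 -> MISS (open row3); precharges=1
Acc 3: bank0 row4 -> MISS (open row4); precharges=2
Acc 4: bank0 row0 -> MISS (open row0); precharges=3
Acc 5: bank1 row4 -> MISS (open row4); precharges=3
Acc 6: bank2 row0 -> MISS (open row0); precharges=3
Acc 7: bank1 row4 -> HIT
Acc 8: bank2 row4 -> MISS (open row4); precharges=4
Acc 9: bank2 row3 -> MISS (open row3); precharges=5
Acc 10: bank1 row4 -> HIT
Acc 11: bank0 row0 -> HIT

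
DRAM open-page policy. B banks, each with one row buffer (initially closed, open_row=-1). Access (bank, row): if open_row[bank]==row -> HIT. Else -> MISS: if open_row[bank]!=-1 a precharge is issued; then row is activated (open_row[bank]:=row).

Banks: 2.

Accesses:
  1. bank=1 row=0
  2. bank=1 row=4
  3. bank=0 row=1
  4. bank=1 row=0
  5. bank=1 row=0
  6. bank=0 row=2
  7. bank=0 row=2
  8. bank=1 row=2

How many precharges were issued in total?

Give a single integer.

Answer: 4

Derivation:
Acc 1: bank1 row0 -> MISS (open row0); precharges=0
Acc 2: bank1 row4 -> MISS (open row4); precharges=1
Acc 3: bank0 row1 -> MISS (open row1); precharges=1
Acc 4: bank1 row0 -> MISS (open row0); precharges=2
Acc 5: bank1 row0 -> HIT
Acc 6: bank0 row2 -> MISS (open row2); precharges=3
Acc 7: bank0 row2 -> HIT
Acc 8: bank1 row2 -> MISS (open row2); precharges=4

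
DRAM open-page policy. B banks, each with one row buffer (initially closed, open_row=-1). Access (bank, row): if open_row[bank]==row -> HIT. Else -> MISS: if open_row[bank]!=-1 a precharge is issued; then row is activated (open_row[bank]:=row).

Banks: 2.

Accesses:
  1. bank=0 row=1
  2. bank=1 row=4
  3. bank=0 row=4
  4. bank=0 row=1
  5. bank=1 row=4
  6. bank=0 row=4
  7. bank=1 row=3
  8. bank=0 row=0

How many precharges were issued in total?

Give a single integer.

Answer: 5

Derivation:
Acc 1: bank0 row1 -> MISS (open row1); precharges=0
Acc 2: bank1 row4 -> MISS (open row4); precharges=0
Acc 3: bank0 row4 -> MISS (open row4); precharges=1
Acc 4: bank0 row1 -> MISS (open row1); precharges=2
Acc 5: bank1 row4 -> HIT
Acc 6: bank0 row4 -> MISS (open row4); precharges=3
Acc 7: bank1 row3 -> MISS (open row3); precharges=4
Acc 8: bank0 row0 -> MISS (open row0); precharges=5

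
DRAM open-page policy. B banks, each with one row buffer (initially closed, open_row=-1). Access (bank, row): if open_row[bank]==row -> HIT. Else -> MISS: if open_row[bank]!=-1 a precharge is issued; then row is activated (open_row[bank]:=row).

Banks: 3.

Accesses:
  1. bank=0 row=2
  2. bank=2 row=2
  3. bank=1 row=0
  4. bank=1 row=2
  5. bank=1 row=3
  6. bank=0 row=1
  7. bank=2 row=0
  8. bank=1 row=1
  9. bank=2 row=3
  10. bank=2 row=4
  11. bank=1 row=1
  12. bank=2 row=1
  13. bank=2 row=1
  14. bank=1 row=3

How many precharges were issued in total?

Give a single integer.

Acc 1: bank0 row2 -> MISS (open row2); precharges=0
Acc 2: bank2 row2 -> MISS (open row2); precharges=0
Acc 3: bank1 row0 -> MISS (open row0); precharges=0
Acc 4: bank1 row2 -> MISS (open row2); precharges=1
Acc 5: bank1 row3 -> MISS (open row3); precharges=2
Acc 6: bank0 row1 -> MISS (open row1); precharges=3
Acc 7: bank2 row0 -> MISS (open row0); precharges=4
Acc 8: bank1 row1 -> MISS (open row1); precharges=5
Acc 9: bank2 row3 -> MISS (open row3); precharges=6
Acc 10: bank2 row4 -> MISS (open row4); precharges=7
Acc 11: bank1 row1 -> HIT
Acc 12: bank2 row1 -> MISS (open row1); precharges=8
Acc 13: bank2 row1 -> HIT
Acc 14: bank1 row3 -> MISS (open row3); precharges=9

Answer: 9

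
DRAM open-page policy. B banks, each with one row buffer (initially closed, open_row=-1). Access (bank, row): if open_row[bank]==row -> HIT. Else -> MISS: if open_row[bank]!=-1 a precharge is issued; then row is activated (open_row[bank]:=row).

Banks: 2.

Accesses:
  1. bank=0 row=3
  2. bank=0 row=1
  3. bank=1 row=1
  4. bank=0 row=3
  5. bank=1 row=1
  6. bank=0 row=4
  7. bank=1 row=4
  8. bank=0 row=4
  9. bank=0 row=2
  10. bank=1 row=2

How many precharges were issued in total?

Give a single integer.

Answer: 6

Derivation:
Acc 1: bank0 row3 -> MISS (open row3); precharges=0
Acc 2: bank0 row1 -> MISS (open row1); precharges=1
Acc 3: bank1 row1 -> MISS (open row1); precharges=1
Acc 4: bank0 row3 -> MISS (open row3); precharges=2
Acc 5: bank1 row1 -> HIT
Acc 6: bank0 row4 -> MISS (open row4); precharges=3
Acc 7: bank1 row4 -> MISS (open row4); precharges=4
Acc 8: bank0 row4 -> HIT
Acc 9: bank0 row2 -> MISS (open row2); precharges=5
Acc 10: bank1 row2 -> MISS (open row2); precharges=6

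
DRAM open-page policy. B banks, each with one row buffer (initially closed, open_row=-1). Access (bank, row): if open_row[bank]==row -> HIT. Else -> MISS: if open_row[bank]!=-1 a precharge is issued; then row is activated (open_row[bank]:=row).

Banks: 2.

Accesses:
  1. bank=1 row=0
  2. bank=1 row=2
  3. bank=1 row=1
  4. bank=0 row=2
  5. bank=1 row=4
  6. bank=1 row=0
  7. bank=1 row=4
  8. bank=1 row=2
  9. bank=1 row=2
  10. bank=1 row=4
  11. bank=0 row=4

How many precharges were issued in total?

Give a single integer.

Answer: 8

Derivation:
Acc 1: bank1 row0 -> MISS (open row0); precharges=0
Acc 2: bank1 row2 -> MISS (open row2); precharges=1
Acc 3: bank1 row1 -> MISS (open row1); precharges=2
Acc 4: bank0 row2 -> MISS (open row2); precharges=2
Acc 5: bank1 row4 -> MISS (open row4); precharges=3
Acc 6: bank1 row0 -> MISS (open row0); precharges=4
Acc 7: bank1 row4 -> MISS (open row4); precharges=5
Acc 8: bank1 row2 -> MISS (open row2); precharges=6
Acc 9: bank1 row2 -> HIT
Acc 10: bank1 row4 -> MISS (open row4); precharges=7
Acc 11: bank0 row4 -> MISS (open row4); precharges=8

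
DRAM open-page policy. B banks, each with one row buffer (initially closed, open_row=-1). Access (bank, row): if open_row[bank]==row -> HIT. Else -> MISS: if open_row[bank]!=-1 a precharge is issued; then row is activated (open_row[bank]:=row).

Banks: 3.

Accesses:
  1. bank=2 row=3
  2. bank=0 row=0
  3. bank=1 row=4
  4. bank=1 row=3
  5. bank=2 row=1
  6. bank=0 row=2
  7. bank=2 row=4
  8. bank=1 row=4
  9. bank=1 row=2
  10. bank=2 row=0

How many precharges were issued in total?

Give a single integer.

Acc 1: bank2 row3 -> MISS (open row3); precharges=0
Acc 2: bank0 row0 -> MISS (open row0); precharges=0
Acc 3: bank1 row4 -> MISS (open row4); precharges=0
Acc 4: bank1 row3 -> MISS (open row3); precharges=1
Acc 5: bank2 row1 -> MISS (open row1); precharges=2
Acc 6: bank0 row2 -> MISS (open row2); precharges=3
Acc 7: bank2 row4 -> MISS (open row4); precharges=4
Acc 8: bank1 row4 -> MISS (open row4); precharges=5
Acc 9: bank1 row2 -> MISS (open row2); precharges=6
Acc 10: bank2 row0 -> MISS (open row0); precharges=7

Answer: 7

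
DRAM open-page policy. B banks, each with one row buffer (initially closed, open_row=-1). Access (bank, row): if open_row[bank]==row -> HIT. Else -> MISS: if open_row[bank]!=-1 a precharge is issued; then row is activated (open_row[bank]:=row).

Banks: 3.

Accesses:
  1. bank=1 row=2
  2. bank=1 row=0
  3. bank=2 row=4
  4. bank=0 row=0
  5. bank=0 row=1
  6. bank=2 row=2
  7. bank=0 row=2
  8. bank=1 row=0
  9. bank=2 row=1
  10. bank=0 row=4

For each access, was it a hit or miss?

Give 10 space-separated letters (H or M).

Answer: M M M M M M M H M M

Derivation:
Acc 1: bank1 row2 -> MISS (open row2); precharges=0
Acc 2: bank1 row0 -> MISS (open row0); precharges=1
Acc 3: bank2 row4 -> MISS (open row4); precharges=1
Acc 4: bank0 row0 -> MISS (open row0); precharges=1
Acc 5: bank0 row1 -> MISS (open row1); precharges=2
Acc 6: bank2 row2 -> MISS (open row2); precharges=3
Acc 7: bank0 row2 -> MISS (open row2); precharges=4
Acc 8: bank1 row0 -> HIT
Acc 9: bank2 row1 -> MISS (open row1); precharges=5
Acc 10: bank0 row4 -> MISS (open row4); precharges=6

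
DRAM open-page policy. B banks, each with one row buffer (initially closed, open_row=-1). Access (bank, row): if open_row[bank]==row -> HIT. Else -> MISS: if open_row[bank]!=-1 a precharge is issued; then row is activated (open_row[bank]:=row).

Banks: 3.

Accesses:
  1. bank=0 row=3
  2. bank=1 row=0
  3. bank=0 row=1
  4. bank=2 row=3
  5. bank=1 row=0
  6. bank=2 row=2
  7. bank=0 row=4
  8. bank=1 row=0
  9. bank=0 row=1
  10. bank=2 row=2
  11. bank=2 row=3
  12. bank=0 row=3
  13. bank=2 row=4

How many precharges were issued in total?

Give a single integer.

Acc 1: bank0 row3 -> MISS (open row3); precharges=0
Acc 2: bank1 row0 -> MISS (open row0); precharges=0
Acc 3: bank0 row1 -> MISS (open row1); precharges=1
Acc 4: bank2 row3 -> MISS (open row3); precharges=1
Acc 5: bank1 row0 -> HIT
Acc 6: bank2 row2 -> MISS (open row2); precharges=2
Acc 7: bank0 row4 -> MISS (open row4); precharges=3
Acc 8: bank1 row0 -> HIT
Acc 9: bank0 row1 -> MISS (open row1); precharges=4
Acc 10: bank2 row2 -> HIT
Acc 11: bank2 row3 -> MISS (open row3); precharges=5
Acc 12: bank0 row3 -> MISS (open row3); precharges=6
Acc 13: bank2 row4 -> MISS (open row4); precharges=7

Answer: 7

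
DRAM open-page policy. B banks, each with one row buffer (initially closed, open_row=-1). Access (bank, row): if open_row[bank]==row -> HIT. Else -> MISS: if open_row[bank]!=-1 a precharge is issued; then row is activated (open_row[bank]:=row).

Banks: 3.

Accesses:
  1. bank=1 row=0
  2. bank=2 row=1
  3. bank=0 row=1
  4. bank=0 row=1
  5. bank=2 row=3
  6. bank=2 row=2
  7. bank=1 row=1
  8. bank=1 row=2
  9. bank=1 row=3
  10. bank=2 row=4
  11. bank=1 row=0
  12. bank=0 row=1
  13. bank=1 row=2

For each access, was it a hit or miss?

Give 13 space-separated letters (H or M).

Acc 1: bank1 row0 -> MISS (open row0); precharges=0
Acc 2: bank2 row1 -> MISS (open row1); precharges=0
Acc 3: bank0 row1 -> MISS (open row1); precharges=0
Acc 4: bank0 row1 -> HIT
Acc 5: bank2 row3 -> MISS (open row3); precharges=1
Acc 6: bank2 row2 -> MISS (open row2); precharges=2
Acc 7: bank1 row1 -> MISS (open row1); precharges=3
Acc 8: bank1 row2 -> MISS (open row2); precharges=4
Acc 9: bank1 row3 -> MISS (open row3); precharges=5
Acc 10: bank2 row4 -> MISS (open row4); precharges=6
Acc 11: bank1 row0 -> MISS (open row0); precharges=7
Acc 12: bank0 row1 -> HIT
Acc 13: bank1 row2 -> MISS (open row2); precharges=8

Answer: M M M H M M M M M M M H M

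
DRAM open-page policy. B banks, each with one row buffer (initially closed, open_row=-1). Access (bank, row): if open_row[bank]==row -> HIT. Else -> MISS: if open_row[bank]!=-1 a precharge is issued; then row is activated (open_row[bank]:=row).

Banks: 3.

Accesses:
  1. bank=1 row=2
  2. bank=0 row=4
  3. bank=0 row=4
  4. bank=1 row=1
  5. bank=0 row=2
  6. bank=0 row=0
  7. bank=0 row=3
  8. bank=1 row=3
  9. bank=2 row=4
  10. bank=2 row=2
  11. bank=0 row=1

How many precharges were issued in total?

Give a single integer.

Answer: 7

Derivation:
Acc 1: bank1 row2 -> MISS (open row2); precharges=0
Acc 2: bank0 row4 -> MISS (open row4); precharges=0
Acc 3: bank0 row4 -> HIT
Acc 4: bank1 row1 -> MISS (open row1); precharges=1
Acc 5: bank0 row2 -> MISS (open row2); precharges=2
Acc 6: bank0 row0 -> MISS (open row0); precharges=3
Acc 7: bank0 row3 -> MISS (open row3); precharges=4
Acc 8: bank1 row3 -> MISS (open row3); precharges=5
Acc 9: bank2 row4 -> MISS (open row4); precharges=5
Acc 10: bank2 row2 -> MISS (open row2); precharges=6
Acc 11: bank0 row1 -> MISS (open row1); precharges=7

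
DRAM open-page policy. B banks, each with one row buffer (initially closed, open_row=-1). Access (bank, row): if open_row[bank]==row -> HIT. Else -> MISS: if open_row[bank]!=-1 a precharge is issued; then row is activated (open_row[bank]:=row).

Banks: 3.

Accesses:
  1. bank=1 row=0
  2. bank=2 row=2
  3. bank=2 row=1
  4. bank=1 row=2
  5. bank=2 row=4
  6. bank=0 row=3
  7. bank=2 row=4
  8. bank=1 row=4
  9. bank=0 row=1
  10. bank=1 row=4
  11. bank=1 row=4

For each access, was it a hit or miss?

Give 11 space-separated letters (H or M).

Acc 1: bank1 row0 -> MISS (open row0); precharges=0
Acc 2: bank2 row2 -> MISS (open row2); precharges=0
Acc 3: bank2 row1 -> MISS (open row1); precharges=1
Acc 4: bank1 row2 -> MISS (open row2); precharges=2
Acc 5: bank2 row4 -> MISS (open row4); precharges=3
Acc 6: bank0 row3 -> MISS (open row3); precharges=3
Acc 7: bank2 row4 -> HIT
Acc 8: bank1 row4 -> MISS (open row4); precharges=4
Acc 9: bank0 row1 -> MISS (open row1); precharges=5
Acc 10: bank1 row4 -> HIT
Acc 11: bank1 row4 -> HIT

Answer: M M M M M M H M M H H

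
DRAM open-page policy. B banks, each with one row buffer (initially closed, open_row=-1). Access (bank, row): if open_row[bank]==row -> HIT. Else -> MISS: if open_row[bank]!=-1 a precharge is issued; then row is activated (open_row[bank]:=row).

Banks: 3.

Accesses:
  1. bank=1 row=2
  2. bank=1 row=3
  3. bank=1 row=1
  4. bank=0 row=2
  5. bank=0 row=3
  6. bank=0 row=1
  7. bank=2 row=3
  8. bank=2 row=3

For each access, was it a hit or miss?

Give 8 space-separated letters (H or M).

Answer: M M M M M M M H

Derivation:
Acc 1: bank1 row2 -> MISS (open row2); precharges=0
Acc 2: bank1 row3 -> MISS (open row3); precharges=1
Acc 3: bank1 row1 -> MISS (open row1); precharges=2
Acc 4: bank0 row2 -> MISS (open row2); precharges=2
Acc 5: bank0 row3 -> MISS (open row3); precharges=3
Acc 6: bank0 row1 -> MISS (open row1); precharges=4
Acc 7: bank2 row3 -> MISS (open row3); precharges=4
Acc 8: bank2 row3 -> HIT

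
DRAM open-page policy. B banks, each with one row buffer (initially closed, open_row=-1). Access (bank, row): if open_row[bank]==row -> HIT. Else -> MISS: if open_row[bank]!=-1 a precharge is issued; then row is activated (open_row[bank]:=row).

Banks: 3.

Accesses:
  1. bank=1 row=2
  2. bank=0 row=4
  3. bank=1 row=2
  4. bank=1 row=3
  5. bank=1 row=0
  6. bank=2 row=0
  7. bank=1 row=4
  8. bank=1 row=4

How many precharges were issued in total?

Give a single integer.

Answer: 3

Derivation:
Acc 1: bank1 row2 -> MISS (open row2); precharges=0
Acc 2: bank0 row4 -> MISS (open row4); precharges=0
Acc 3: bank1 row2 -> HIT
Acc 4: bank1 row3 -> MISS (open row3); precharges=1
Acc 5: bank1 row0 -> MISS (open row0); precharges=2
Acc 6: bank2 row0 -> MISS (open row0); precharges=2
Acc 7: bank1 row4 -> MISS (open row4); precharges=3
Acc 8: bank1 row4 -> HIT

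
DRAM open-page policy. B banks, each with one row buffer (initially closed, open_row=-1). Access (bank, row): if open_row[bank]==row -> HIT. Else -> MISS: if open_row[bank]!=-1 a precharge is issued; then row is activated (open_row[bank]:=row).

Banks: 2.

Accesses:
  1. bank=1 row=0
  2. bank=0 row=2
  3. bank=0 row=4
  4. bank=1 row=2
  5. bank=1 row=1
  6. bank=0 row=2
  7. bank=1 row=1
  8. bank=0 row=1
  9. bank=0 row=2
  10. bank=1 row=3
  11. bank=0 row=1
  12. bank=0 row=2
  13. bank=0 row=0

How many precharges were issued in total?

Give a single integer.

Answer: 10

Derivation:
Acc 1: bank1 row0 -> MISS (open row0); precharges=0
Acc 2: bank0 row2 -> MISS (open row2); precharges=0
Acc 3: bank0 row4 -> MISS (open row4); precharges=1
Acc 4: bank1 row2 -> MISS (open row2); precharges=2
Acc 5: bank1 row1 -> MISS (open row1); precharges=3
Acc 6: bank0 row2 -> MISS (open row2); precharges=4
Acc 7: bank1 row1 -> HIT
Acc 8: bank0 row1 -> MISS (open row1); precharges=5
Acc 9: bank0 row2 -> MISS (open row2); precharges=6
Acc 10: bank1 row3 -> MISS (open row3); precharges=7
Acc 11: bank0 row1 -> MISS (open row1); precharges=8
Acc 12: bank0 row2 -> MISS (open row2); precharges=9
Acc 13: bank0 row0 -> MISS (open row0); precharges=10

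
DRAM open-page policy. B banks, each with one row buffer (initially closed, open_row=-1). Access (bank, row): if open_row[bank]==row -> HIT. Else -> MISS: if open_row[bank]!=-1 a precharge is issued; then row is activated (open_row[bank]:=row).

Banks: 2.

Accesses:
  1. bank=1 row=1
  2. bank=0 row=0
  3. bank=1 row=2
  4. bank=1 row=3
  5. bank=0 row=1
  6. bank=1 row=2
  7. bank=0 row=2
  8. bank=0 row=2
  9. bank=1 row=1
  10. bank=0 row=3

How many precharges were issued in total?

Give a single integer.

Answer: 7

Derivation:
Acc 1: bank1 row1 -> MISS (open row1); precharges=0
Acc 2: bank0 row0 -> MISS (open row0); precharges=0
Acc 3: bank1 row2 -> MISS (open row2); precharges=1
Acc 4: bank1 row3 -> MISS (open row3); precharges=2
Acc 5: bank0 row1 -> MISS (open row1); precharges=3
Acc 6: bank1 row2 -> MISS (open row2); precharges=4
Acc 7: bank0 row2 -> MISS (open row2); precharges=5
Acc 8: bank0 row2 -> HIT
Acc 9: bank1 row1 -> MISS (open row1); precharges=6
Acc 10: bank0 row3 -> MISS (open row3); precharges=7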